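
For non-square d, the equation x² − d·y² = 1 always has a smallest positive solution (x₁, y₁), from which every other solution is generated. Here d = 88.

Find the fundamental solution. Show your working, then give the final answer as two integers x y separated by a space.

√88 = [9; 2,1,1,1,2,18, …], period ℓ=6 (even) → k=5
i=0: a=9 ⇒ p=9, q=1
i=1: a=2 ⇒ p=19, q=2
…
i=3: a=1 ⇒ p=47, q=5
i=4: a=1 ⇒ p=75, q=8
i=5: a=2 ⇒ p=197, q=21
fundamental: x₁=197, y₁=21  (since 38809 − 88·441 = 1)

197 21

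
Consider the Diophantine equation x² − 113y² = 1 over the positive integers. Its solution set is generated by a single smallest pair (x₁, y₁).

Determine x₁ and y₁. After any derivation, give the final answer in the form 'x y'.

√113 = [10; 1,1,1,2,2,1,1,1,20, …], period ℓ=9 (odd) → k=17
a_0=10:  p_0=10·1+0=10,  q_0=10·0+1=1
a_1=1:  p_1=1·10+1=11,  q_1=1·1+0=1
…
a_3=1:  p_3=1·21+11=32,  q_3=1·2+1=3
a_4=2:  p_4=2·32+21=85,  q_4=2·3+2=8
…
a_9=20:  p_9=20·776+489=16009,  q_9=20·73+46=1506
…
a_11=1:  p_11=1·16785+16009=32794,  q_11=1·1579+1506=3085
a_12=1:  p_12=1·32794+16785=49579,  q_12=1·3085+1579=4664
a_13=2:  p_13=2·49579+32794=131952,  q_13=2·4664+3085=12413
a_14=2:  p_14=2·131952+49579=313483,  q_14=2·12413+4664=29490
…
a_16=1:  p_16=1·445435+313483=758918,  q_16=1·41903+29490=71393
a_17=1:  p_17=1·758918+445435=1204353,  q_17=1·71393+41903=113296
→ (1204353, 113296).  Check: 1204353²=1450466148609, 113·113296²=1450466148608, difference 1.

1204353 113296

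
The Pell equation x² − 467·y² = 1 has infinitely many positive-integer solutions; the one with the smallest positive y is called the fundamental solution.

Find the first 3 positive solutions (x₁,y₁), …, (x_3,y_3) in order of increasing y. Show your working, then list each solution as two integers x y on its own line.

1625626 75225
5285319783751 244575431700
17183906517558380626 795176361465413175

d=467: √d = [21; 1,1,1,1,3,…,1,1,42] (ℓ=14, even), read p_13/q_13
k=0  a_k=21  p_k/q_k = 21/1
…
k=2  a_k=1  p_k/q_k = 43/2
k=3  a_k=1  p_k/q_k = 65/3
…
k=7  a_k=21  p_k/q_k = 27164/1257
…
k=9  a_k=3  p_k/q_k = 275465/12747
…
k=12  a_k=1  p_k/q_k = 991929/45901
k=13  a_k=1  p_k/q_k = 1625626/75225
(x₁, y₁) = (1625626, 75225);  1625626² − 467·75225² = 1 ✓
(x_2, y_2) = (1625626·1625626 + 467·75225·75225, 1625626·75225 + 75225·1625626) = (5285319783751, 244575431700)
(x_3, y_3) = (1625626·5285319783751 + 467·75225·244575431700, 1625626·244575431700 + 75225·5285319783751) = (17183906517558380626, 795176361465413175)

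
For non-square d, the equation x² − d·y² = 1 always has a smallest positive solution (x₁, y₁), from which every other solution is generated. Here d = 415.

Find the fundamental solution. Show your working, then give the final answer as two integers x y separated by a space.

[20; 2,1,2,4,6,…,1,2,40] for √415; ℓ=16 ⇒ convergent index 15
a_0=20:  p_0=20·1+0=20,  q_0=20·0+1=1
…
a_7=1:  p_7=1·5154+4441=9595,  q_7=1·253+218=471
…
a_11=6:  p_11=6·77473+43534=508372,  q_11=6·3803+2137=24955
…
a_14=1:  p_14=1·4730294+2110961=6841255,  q_14=1·232201+103623=335824
a_15=2:  p_15=2·6841255+4730294=18412804,  q_15=2·335824+232201=903849
(x₁, y₁) = (18412804, 903849);  18412804² − 415·903849² = 1 ✓

18412804 903849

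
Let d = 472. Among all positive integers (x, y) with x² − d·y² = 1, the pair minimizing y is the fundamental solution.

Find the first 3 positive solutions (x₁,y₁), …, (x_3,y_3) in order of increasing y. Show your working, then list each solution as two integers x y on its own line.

306917 14127
188396089777 8671632918
115643925371868101 5322943120573485

√472 = [21; 1,2,1,1,1,…,2,1,42, …], period ℓ=14 (even) → k=13
i=0: a=21 ⇒ p=21, q=1
i=1: a=1 ⇒ p=22, q=1
i=2: a=2 ⇒ p=65, q=3
i=3: a=1 ⇒ p=87, q=4
i=4: a=1 ⇒ p=152, q=7
…
i=6: a=4 ⇒ p=1108, q=51
i=7: a=5 ⇒ p=5779, q=266
i=8: a=4 ⇒ p=24224, q=1115
i=9: a=1 ⇒ p=30003, q=1381
i=10: a=1 ⇒ p=54227, q=2496
i=11: a=1 ⇒ p=84230, q=3877
i=12: a=2 ⇒ p=222687, q=10250
i=13: a=1 ⇒ p=306917, q=14127
→ (306917, 14127).  Check: 306917²=94198044889, 472·14127²=94198044888, difference 1.
(306917+14127√472)^2 = 188396089777 + 8671632918√472
(306917+14127√472)^3 = 115643925371868101 + 5322943120573485√472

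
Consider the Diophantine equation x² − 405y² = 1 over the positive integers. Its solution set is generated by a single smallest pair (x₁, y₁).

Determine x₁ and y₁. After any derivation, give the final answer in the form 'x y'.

√405 → a₀=20, period (8,40); ℓ=2 even so k=1
k=0  a_k=20  p_k/q_k = 20/1
k=1  a_k=8  p_k/q_k = 161/8
→ (161, 8).  Check: 161²=25921, 405·8²=25920, difference 1.

161 8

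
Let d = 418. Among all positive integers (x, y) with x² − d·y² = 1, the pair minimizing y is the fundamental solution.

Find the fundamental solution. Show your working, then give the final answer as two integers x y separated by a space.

33857 1656

√418 → a₀=20, period (2,4,20,4,2,40); ℓ=6 even so k=5
a_0=20:  p_0=20·1+0=20,  q_0=20·0+1=1
…
a_4=4:  p_4=4·3721+184=15068,  q_4=4·182+9=737
a_5=2:  p_5=2·15068+3721=33857,  q_5=2·737+182=1656
fundamental: x₁=33857, y₁=1656  (since 1146296449 − 418·2742336 = 1)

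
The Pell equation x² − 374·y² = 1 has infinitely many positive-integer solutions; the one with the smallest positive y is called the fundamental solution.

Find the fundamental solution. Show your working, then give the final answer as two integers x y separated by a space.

[19; 2,1,18,1,2,38] for √374; ℓ=6 ⇒ convergent index 5
k=0  a_k=19  p_k/q_k = 19/1
k=1  a_k=2  p_k/q_k = 39/2
…
k=4  a_k=1  p_k/q_k = 1141/59
k=5  a_k=2  p_k/q_k = 3365/174
fundamental: x₁=3365, y₁=174  (since 11323225 − 374·30276 = 1)

3365 174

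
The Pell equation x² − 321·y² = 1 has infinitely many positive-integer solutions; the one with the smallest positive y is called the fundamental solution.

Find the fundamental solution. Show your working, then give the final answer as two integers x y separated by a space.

d=321: √d = [17; 1,10,1,34] (ℓ=4, even), read p_3/q_3
step 0: (17, 1)  from 17·(1,0) + (0,1)
step 1: (18, 1)  from 1·(17,1) + (1,0)
step 2: (197, 11)  from 10·(18,1) + (17,1)
step 3: (215, 12)  from 1·(197,11) + (18,1)
→ (215, 12).  Check: 215²=46225, 321·12²=46224, difference 1.

215 12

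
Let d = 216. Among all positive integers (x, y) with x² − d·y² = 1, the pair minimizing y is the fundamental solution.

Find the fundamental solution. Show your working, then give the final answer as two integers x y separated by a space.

485 33

[14; 1,2,3,2,1,28] for √216; ℓ=6 ⇒ convergent index 5
k=0  a_k=14  p_k/q_k = 14/1
…
k=4  a_k=2  p_k/q_k = 338/23
k=5  a_k=1  p_k/q_k = 485/33
→ (485, 33).  Check: 485²=235225, 216·33²=235224, difference 1.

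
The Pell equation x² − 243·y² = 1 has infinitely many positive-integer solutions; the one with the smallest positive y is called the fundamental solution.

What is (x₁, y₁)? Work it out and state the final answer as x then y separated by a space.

√243 = [15; 1,1,2,3,15,3,2,1,1,30, …], period ℓ=10 (even) → k=9
i=0: a=15 ⇒ p=15, q=1
i=1: a=1 ⇒ p=16, q=1
…
i=5: a=15 ⇒ p=4053, q=260
i=6: a=3 ⇒ p=12424, q=797
i=7: a=2 ⇒ p=28901, q=1854
i=8: a=1 ⇒ p=41325, q=2651
i=9: a=1 ⇒ p=70226, q=4505
→ (70226, 4505).  Check: 70226²=4931691076, 243·4505²=4931691075, difference 1.

70226 4505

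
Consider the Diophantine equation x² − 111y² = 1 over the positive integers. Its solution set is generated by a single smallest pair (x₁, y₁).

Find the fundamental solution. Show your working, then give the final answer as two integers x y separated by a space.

√111 = [10; 1,1,6,1,1,20, …], period ℓ=6 (even) → k=5
a_0=10:  p_0=10·1+0=10,  q_0=10·0+1=1
a_1=1:  p_1=1·10+1=11,  q_1=1·1+0=1
a_2=1:  p_2=1·11+10=21,  q_2=1·1+1=2
a_3=6:  p_3=6·21+11=137,  q_3=6·2+1=13
a_4=1:  p_4=1·137+21=158,  q_4=1·13+2=15
a_5=1:  p_5=1·158+137=295,  q_5=1·15+13=28
fundamental: x₁=295, y₁=28  (since 87025 − 111·784 = 1)

295 28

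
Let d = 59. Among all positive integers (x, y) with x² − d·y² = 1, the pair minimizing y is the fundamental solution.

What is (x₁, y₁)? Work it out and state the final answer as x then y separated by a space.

√59 = [7; 1,2,7,2,1,14, …], period ℓ=6 (even) → k=5
i=0: a=7 ⇒ p=7, q=1
i=1: a=1 ⇒ p=8, q=1
i=2: a=2 ⇒ p=23, q=3
…
i=4: a=2 ⇒ p=361, q=47
i=5: a=1 ⇒ p=530, q=69
(x₁, y₁) = (530, 69);  530² − 59·69² = 1 ✓

530 69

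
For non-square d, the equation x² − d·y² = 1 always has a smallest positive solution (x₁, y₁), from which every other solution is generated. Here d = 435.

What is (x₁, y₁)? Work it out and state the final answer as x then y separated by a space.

146 7

d=435: √d = [20; 1,5,1,40] (ℓ=4, even), read p_3/q_3
k=0  a_k=20  p_k/q_k = 20/1
…
k=2  a_k=5  p_k/q_k = 125/6
k=3  a_k=1  p_k/q_k = 146/7
(x₁, y₁) = (146, 7);  146² − 435·7² = 1 ✓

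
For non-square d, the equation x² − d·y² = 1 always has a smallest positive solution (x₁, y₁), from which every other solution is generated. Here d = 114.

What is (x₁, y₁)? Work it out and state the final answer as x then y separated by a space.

[10; 1,2,10,2,1,20] for √114; ℓ=6 ⇒ convergent index 5
step 0: (10, 1)  from 10·(1,0) + (0,1)
…
step 2: (32, 3)  from 2·(11,1) + (10,1)
step 3: (331, 31)  from 10·(32,3) + (11,1)
step 4: (694, 65)  from 2·(331,31) + (32,3)
step 5: (1025, 96)  from 1·(694,65) + (331,31)
→ (1025, 96).  Check: 1025²=1050625, 114·96²=1050624, difference 1.

1025 96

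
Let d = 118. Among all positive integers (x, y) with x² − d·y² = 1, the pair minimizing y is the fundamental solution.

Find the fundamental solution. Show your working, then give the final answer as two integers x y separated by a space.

√118 → a₀=10, period (1,6,3,2,10,2,3,6,1,20); ℓ=10 even so k=9
k=0  a_k=10  p_k/q_k = 10/1
k=1  a_k=1  p_k/q_k = 11/1
k=2  a_k=6  p_k/q_k = 76/7
…
k=4  a_k=2  p_k/q_k = 554/51
k=5  a_k=10  p_k/q_k = 5779/532
k=6  a_k=2  p_k/q_k = 12112/1115
k=7  a_k=3  p_k/q_k = 42115/3877
k=8  a_k=6  p_k/q_k = 264802/24377
k=9  a_k=1  p_k/q_k = 306917/28254
→ (306917, 28254).  Check: 306917²=94198044889, 118·28254²=94198044888, difference 1.

306917 28254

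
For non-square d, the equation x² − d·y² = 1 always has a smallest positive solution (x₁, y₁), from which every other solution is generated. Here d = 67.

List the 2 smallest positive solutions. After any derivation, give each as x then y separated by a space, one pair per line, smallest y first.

48842 5967
4771081927 582880428

√67 → a₀=8, period (5,2,1,1,7,1,1,2,5,16); ℓ=10 even so k=9
step 0: (8, 1)  from 8·(1,0) + (0,1)
…
step 2: (90, 11)  from 2·(41,5) + (8,1)
step 3: (131, 16)  from 1·(90,11) + (41,5)
step 4: (221, 27)  from 1·(131,16) + (90,11)
step 5: (1678, 205)  from 7·(221,27) + (131,16)
step 6: (1899, 232)  from 1·(1678,205) + (221,27)
…
step 8: (9053, 1106)  from 2·(3577,437) + (1899,232)
step 9: (48842, 5967)  from 5·(9053,1106) + (3577,437)
fundamental: x₁=48842, y₁=5967  (since 2385540964 − 67·35605089 = 1)
n=2: (48842,5967)∘(48842,5967) = (48842·48842+67·5967·5967, 48842·5967+5967·48842) = (4771081927,582880428)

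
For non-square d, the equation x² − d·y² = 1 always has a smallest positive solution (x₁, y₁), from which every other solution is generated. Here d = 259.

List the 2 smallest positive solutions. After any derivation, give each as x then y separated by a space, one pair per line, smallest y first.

√259 = [16; 10,1,2,3,4,3,2,1,10,32, …], period ℓ=10 (even) → k=9
step 0: (16, 1)  from 16·(1,0) + (0,1)
…
step 8: (79196, 4921)  from 1·(55265,3434) + (23931,1487)
step 9: (847225, 52644)  from 10·(79196,4921) + (55265,3434)
(x₁, y₁) = (847225, 52644);  847225² − 259·52644² = 1 ✓
(847225+52644√259)^2 = 1435580401249 + 89202625800√259

847225 52644
1435580401249 89202625800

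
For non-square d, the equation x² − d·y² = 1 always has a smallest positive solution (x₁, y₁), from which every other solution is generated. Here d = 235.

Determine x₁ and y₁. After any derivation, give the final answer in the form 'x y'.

[15; 3,30] for √235; ℓ=2 ⇒ convergent index 1
a_0=15:  p_0=15·1+0=15,  q_0=15·0+1=1
a_1=3:  p_1=3·15+1=46,  q_1=3·1+0=3
fundamental: x₁=46, y₁=3  (since 2116 − 235·9 = 1)

46 3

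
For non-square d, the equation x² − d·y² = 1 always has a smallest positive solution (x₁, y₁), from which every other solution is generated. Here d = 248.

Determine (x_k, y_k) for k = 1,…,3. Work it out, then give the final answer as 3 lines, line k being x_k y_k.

63 4
7937 504
999999 63500

d=248: √d = [15; 1,2,1,30] (ℓ=4, even), read p_3/q_3
a_0=15:  p_0=15·1+0=15,  q_0=15·0+1=1
…
a_2=2:  p_2=2·16+15=47,  q_2=2·1+1=3
a_3=1:  p_3=1·47+16=63,  q_3=1·3+1=4
fundamental: x₁=63, y₁=4  (since 3969 − 248·16 = 1)
(63+4√248)^2 = 7937 + 504√248
(63+4√248)^3 = 999999 + 63500√248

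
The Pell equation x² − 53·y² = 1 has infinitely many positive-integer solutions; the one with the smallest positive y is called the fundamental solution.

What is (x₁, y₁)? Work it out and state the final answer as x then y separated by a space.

66249 9100

√53 → a₀=7, period (3,1,1,3,14); ℓ=5 odd so k=9
i=0: a=7 ⇒ p=7, q=1
…
i=2: a=1 ⇒ p=29, q=4
i=3: a=1 ⇒ p=51, q=7
…
i=5: a=14 ⇒ p=2599, q=357
…
i=8: a=1 ⇒ p=18557, q=2549
i=9: a=3 ⇒ p=66249, q=9100
→ (66249, 9100).  Check: 66249²=4388930001, 53·9100²=4388930000, difference 1.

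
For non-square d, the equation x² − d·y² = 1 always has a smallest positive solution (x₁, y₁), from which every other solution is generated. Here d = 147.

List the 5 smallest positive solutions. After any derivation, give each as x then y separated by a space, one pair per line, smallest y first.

97 8
18817 1552
3650401 301080
708158977 58407968
137379191137 11330844712

d=147: √d = [12; 8,24] (ℓ=2, even), read p_1/q_1
k=0  a_k=12  p_k/q_k = 12/1
k=1  a_k=8  p_k/q_k = 97/8
→ (97, 8).  Check: 97²=9409, 147·8²=9408, difference 1.
k=2:  x_2 = 97·97+147·8·8 = 18817,  y_2 = 97·8+8·97 = 1552
k=3:  x_3 = 97·18817+147·8·1552 = 3650401,  y_3 = 97·1552+8·18817 = 301080
k=4:  x_4 = 97·3650401+147·8·301080 = 708158977,  y_4 = 97·301080+8·3650401 = 58407968
k=5:  x_5 = 97·708158977+147·8·58407968 = 137379191137,  y_5 = 97·58407968+8·708158977 = 11330844712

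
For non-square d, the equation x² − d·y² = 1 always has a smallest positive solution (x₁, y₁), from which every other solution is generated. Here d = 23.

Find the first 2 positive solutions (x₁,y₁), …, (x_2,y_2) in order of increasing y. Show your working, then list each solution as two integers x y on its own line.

d=23: √d = [4; 1,3,1,8] (ℓ=4, even), read p_3/q_3
k=0  a_k=4  p_k/q_k = 4/1
…
k=2  a_k=3  p_k/q_k = 19/4
k=3  a_k=1  p_k/q_k = 24/5
→ (24, 5).  Check: 24²=576, 23·5²=575, difference 1.
(x_2, y_2) = (24·24 + 23·5·5, 24·5 + 5·24) = (1151, 240)

24 5
1151 240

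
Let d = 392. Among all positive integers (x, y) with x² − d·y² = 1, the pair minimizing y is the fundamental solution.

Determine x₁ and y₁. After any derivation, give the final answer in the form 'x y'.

99 5

[19; 1,3,1,38] for √392; ℓ=4 ⇒ convergent index 3
a_0=19:  p_0=19·1+0=19,  q_0=19·0+1=1
a_1=1:  p_1=1·19+1=20,  q_1=1·1+0=1
a_2=3:  p_2=3·20+19=79,  q_2=3·1+1=4
a_3=1:  p_3=1·79+20=99,  q_3=1·4+1=5
(x₁, y₁) = (99, 5);  99² − 392·5² = 1 ✓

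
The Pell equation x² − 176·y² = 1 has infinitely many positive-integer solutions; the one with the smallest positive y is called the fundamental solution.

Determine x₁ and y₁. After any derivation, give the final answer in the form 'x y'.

199 15

d=176: √d = [13; 3,1,3,26] (ℓ=4, even), read p_3/q_3
k=0  a_k=13  p_k/q_k = 13/1
k=1  a_k=3  p_k/q_k = 40/3
k=2  a_k=1  p_k/q_k = 53/4
k=3  a_k=3  p_k/q_k = 199/15
→ (199, 15).  Check: 199²=39601, 176·15²=39600, difference 1.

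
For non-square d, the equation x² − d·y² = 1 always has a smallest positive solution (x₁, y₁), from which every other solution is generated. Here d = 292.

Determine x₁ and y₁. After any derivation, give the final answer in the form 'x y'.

[17; 11,2,1,3,8,3,1,2,11,34] for √292; ℓ=10 ⇒ convergent index 9
k=0  a_k=17  p_k/q_k = 17/1
…
k=2  a_k=2  p_k/q_k = 393/23
k=3  a_k=1  p_k/q_k = 581/34
…
k=5  a_k=8  p_k/q_k = 17669/1034
k=6  a_k=3  p_k/q_k = 55143/3227
k=7  a_k=1  p_k/q_k = 72812/4261
k=8  a_k=2  p_k/q_k = 200767/11749
k=9  a_k=11  p_k/q_k = 2281249/133500
(x₁, y₁) = (2281249, 133500);  2281249² − 292·133500² = 1 ✓

2281249 133500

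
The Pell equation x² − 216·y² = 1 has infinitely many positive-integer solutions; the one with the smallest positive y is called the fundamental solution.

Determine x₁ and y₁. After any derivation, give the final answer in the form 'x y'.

d=216: √d = [14; 1,2,3,2,1,28] (ℓ=6, even), read p_5/q_5
step 0: (14, 1)  from 14·(1,0) + (0,1)
…
step 2: (44, 3)  from 2·(15,1) + (14,1)
…
step 4: (338, 23)  from 2·(147,10) + (44,3)
step 5: (485, 33)  from 1·(338,23) + (147,10)
(x₁, y₁) = (485, 33);  485² − 216·33² = 1 ✓

485 33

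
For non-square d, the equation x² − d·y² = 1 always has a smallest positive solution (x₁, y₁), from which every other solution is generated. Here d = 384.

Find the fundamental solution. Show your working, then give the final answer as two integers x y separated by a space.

4801 245

√384 = [19; 1,1,2,9,2,1,1,38, …], period ℓ=8 (even) → k=7
i=0: a=19 ⇒ p=19, q=1
…
i=4: a=9 ⇒ p=921, q=47
…
i=6: a=1 ⇒ p=2861, q=146
i=7: a=1 ⇒ p=4801, q=245
→ (4801, 245).  Check: 4801²=23049601, 384·245²=23049600, difference 1.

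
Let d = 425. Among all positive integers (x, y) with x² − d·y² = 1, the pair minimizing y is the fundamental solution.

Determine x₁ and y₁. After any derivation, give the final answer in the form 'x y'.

143649 6968

d=425: √d = [20; 1,1,1,1,1,1,40] (ℓ=7, odd), read p_13/q_13
a_0=20:  p_0=20·1+0=20,  q_0=20·0+1=1
…
a_3=1:  p_3=1·41+21=62,  q_3=1·2+1=3
…
a_6=1:  p_6=1·165+103=268,  q_6=1·8+5=13
…
a_10=1:  p_10=1·22038+11153=33191,  q_10=1·1069+541=1610
a_11=1:  p_11=1·33191+22038=55229,  q_11=1·1610+1069=2679
a_12=1:  p_12=1·55229+33191=88420,  q_12=1·2679+1610=4289
a_13=1:  p_13=1·88420+55229=143649,  q_13=1·4289+2679=6968
fundamental: x₁=143649, y₁=6968  (since 20635035201 − 425·48553024 = 1)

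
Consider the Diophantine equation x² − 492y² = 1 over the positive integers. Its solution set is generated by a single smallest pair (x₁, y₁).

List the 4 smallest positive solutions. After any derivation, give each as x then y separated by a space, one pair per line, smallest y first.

29767 1342
1772148577 79894628
105503093353351 4756446782010
6281021157926249857 283170302640288712

d=492: √d = [22; 5,1,1,10,1,1,5,44] (ℓ=8, even), read p_7/q_7
a_0=22:  p_0=22·1+0=22,  q_0=22·0+1=1
a_1=5:  p_1=5·22+1=111,  q_1=5·1+0=5
a_2=1:  p_2=1·111+22=133,  q_2=1·5+1=6
…
a_4=10:  p_4=10·244+133=2573,  q_4=10·11+6=116
a_5=1:  p_5=1·2573+244=2817,  q_5=1·116+11=127
a_6=1:  p_6=1·2817+2573=5390,  q_6=1·127+116=243
a_7=5:  p_7=5·5390+2817=29767,  q_7=5·243+127=1342
→ (29767, 1342).  Check: 29767²=886074289, 492·1342²=886074288, difference 1.
k=2:  x_2 = 29767·29767+492·1342·1342 = 1772148577,  y_2 = 29767·1342+1342·29767 = 79894628
k=3:  x_3 = 29767·1772148577+492·1342·79894628 = 105503093353351,  y_3 = 29767·79894628+1342·1772148577 = 4756446782010
k=4:  x_4 = 29767·105503093353351+492·1342·4756446782010 = 6281021157926249857,  y_4 = 29767·4756446782010+1342·105503093353351 = 283170302640288712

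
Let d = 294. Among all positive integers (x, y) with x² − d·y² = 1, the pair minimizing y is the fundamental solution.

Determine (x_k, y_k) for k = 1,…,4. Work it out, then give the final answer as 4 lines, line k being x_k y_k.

4801 280
46099201 2688560
442644523201 25815552840
4250272665676801 247880935681120

[17; 6,1,4,1,6,34] for √294; ℓ=6 ⇒ convergent index 5
step 0: (17, 1)  from 17·(1,0) + (0,1)
…
step 4: (703, 41)  from 1·(583,34) + (120,7)
step 5: (4801, 280)  from 6·(703,41) + (583,34)
fundamental: x₁=4801, y₁=280  (since 23049601 − 294·78400 = 1)
(x_2, y_2) = (4801·4801 + 294·280·280, 4801·280 + 280·4801) = (46099201, 2688560)
(x_3, y_3) = (4801·46099201 + 294·280·2688560, 4801·2688560 + 280·46099201) = (442644523201, 25815552840)
(x_4, y_4) = (4801·442644523201 + 294·280·25815552840, 4801·25815552840 + 280·442644523201) = (4250272665676801, 247880935681120)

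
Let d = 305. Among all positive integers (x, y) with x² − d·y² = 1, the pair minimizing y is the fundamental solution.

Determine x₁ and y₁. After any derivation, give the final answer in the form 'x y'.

√305 = [17; 2,6,2,34, …], period ℓ=4 (even) → k=3
k=0  a_k=17  p_k/q_k = 17/1
k=1  a_k=2  p_k/q_k = 35/2
k=2  a_k=6  p_k/q_k = 227/13
k=3  a_k=2  p_k/q_k = 489/28
→ (489, 28).  Check: 489²=239121, 305·28²=239120, difference 1.

489 28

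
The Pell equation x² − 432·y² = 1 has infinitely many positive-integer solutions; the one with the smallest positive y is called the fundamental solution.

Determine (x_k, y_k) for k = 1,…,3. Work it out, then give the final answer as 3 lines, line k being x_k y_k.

1351 65
3650401 175630
9863382151 474552195

√432 → a₀=20, period (1,3,1,1,1,3,1,40); ℓ=8 even so k=7
step 0: (20, 1)  from 20·(1,0) + (0,1)
step 1: (21, 1)  from 1·(20,1) + (1,0)
step 2: (83, 4)  from 3·(21,1) + (20,1)
step 3: (104, 5)  from 1·(83,4) + (21,1)
step 4: (187, 9)  from 1·(104,5) + (83,4)
step 5: (291, 14)  from 1·(187,9) + (104,5)
step 6: (1060, 51)  from 3·(291,14) + (187,9)
step 7: (1351, 65)  from 1·(1060,51) + (291,14)
→ (1351, 65).  Check: 1351²=1825201, 432·65²=1825200, difference 1.
(x_2, y_2) = (1351·1351 + 432·65·65, 1351·65 + 65·1351) = (3650401, 175630)
(x_3, y_3) = (1351·3650401 + 432·65·175630, 1351·175630 + 65·3650401) = (9863382151, 474552195)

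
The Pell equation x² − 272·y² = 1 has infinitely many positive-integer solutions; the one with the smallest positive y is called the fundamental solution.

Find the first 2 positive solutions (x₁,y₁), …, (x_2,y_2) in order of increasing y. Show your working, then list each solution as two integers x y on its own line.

33 2
2177 132

[16; 2,32] for √272; ℓ=2 ⇒ convergent index 1
a_0=16:  p_0=16·1+0=16,  q_0=16·0+1=1
a_1=2:  p_1=2·16+1=33,  q_1=2·1+0=2
fundamental: x₁=33, y₁=2  (since 1089 − 272·4 = 1)
(33+2√272)^2 = 2177 + 132√272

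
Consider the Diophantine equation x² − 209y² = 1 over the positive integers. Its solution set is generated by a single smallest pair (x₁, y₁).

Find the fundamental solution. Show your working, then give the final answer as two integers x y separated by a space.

√209 → a₀=14, period (2,5,3,2,3,5,2,28); ℓ=8 even so k=7
a_0=14:  p_0=14·1+0=14,  q_0=14·0+1=1
a_1=2:  p_1=2·14+1=29,  q_1=2·1+0=2
…
a_3=3:  p_3=3·159+29=506,  q_3=3·11+2=35
a_4=2:  p_4=2·506+159=1171,  q_4=2·35+11=81
a_5=3:  p_5=3·1171+506=4019,  q_5=3·81+35=278
a_6=5:  p_6=5·4019+1171=21266,  q_6=5·278+81=1471
a_7=2:  p_7=2·21266+4019=46551,  q_7=2·1471+278=3220
fundamental: x₁=46551, y₁=3220  (since 2166995601 − 209·10368400 = 1)

46551 3220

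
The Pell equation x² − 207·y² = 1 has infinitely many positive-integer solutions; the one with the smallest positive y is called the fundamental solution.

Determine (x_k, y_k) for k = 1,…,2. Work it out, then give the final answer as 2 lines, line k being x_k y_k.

1151 80
2649601 184160

d=207: √d = [14; 2,1,1,2,1,1,2,28] (ℓ=8, even), read p_7/q_7
a_0=14:  p_0=14·1+0=14,  q_0=14·0+1=1
a_1=2:  p_1=2·14+1=29,  q_1=2·1+0=2
a_2=1:  p_2=1·29+14=43,  q_2=1·2+1=3
a_3=1:  p_3=1·43+29=72,  q_3=1·3+2=5
a_4=2:  p_4=2·72+43=187,  q_4=2·5+3=13
a_5=1:  p_5=1·187+72=259,  q_5=1·13+5=18
a_6=1:  p_6=1·259+187=446,  q_6=1·18+13=31
a_7=2:  p_7=2·446+259=1151,  q_7=2·31+18=80
(x₁, y₁) = (1151, 80);  1151² − 207·80² = 1 ✓
k=2:  x_2 = 1151·1151+207·80·80 = 2649601,  y_2 = 1151·80+80·1151 = 184160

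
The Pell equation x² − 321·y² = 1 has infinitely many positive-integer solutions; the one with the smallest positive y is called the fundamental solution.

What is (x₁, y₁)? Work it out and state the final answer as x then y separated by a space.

215 12

[17; 1,10,1,34] for √321; ℓ=4 ⇒ convergent index 3
k=0  a_k=17  p_k/q_k = 17/1
k=1  a_k=1  p_k/q_k = 18/1
k=2  a_k=10  p_k/q_k = 197/11
k=3  a_k=1  p_k/q_k = 215/12
fundamental: x₁=215, y₁=12  (since 46225 − 321·144 = 1)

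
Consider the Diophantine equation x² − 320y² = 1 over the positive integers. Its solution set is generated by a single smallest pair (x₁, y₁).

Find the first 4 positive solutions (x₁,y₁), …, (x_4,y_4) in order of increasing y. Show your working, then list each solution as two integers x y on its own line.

161 9
51841 2898
16692641 933147
5374978561 300470436

√320 → a₀=17, period (1,7,1,34); ℓ=4 even so k=3
a_0=17:  p_0=17·1+0=17,  q_0=17·0+1=1
…
a_2=7:  p_2=7·18+17=143,  q_2=7·1+1=8
a_3=1:  p_3=1·143+18=161,  q_3=1·8+1=9
fundamental: x₁=161, y₁=9  (since 25921 − 320·81 = 1)
k=2:  x_2 = 161·161+320·9·9 = 51841,  y_2 = 161·9+9·161 = 2898
k=3:  x_3 = 161·51841+320·9·2898 = 16692641,  y_3 = 161·2898+9·51841 = 933147
k=4:  x_4 = 161·16692641+320·9·933147 = 5374978561,  y_4 = 161·933147+9·16692641 = 300470436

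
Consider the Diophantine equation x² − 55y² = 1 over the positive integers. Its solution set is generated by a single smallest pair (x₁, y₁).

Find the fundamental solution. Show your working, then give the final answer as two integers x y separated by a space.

89 12

[7; 2,2,2,14] for √55; ℓ=4 ⇒ convergent index 3
i=0: a=7 ⇒ p=7, q=1
i=1: a=2 ⇒ p=15, q=2
i=2: a=2 ⇒ p=37, q=5
i=3: a=2 ⇒ p=89, q=12
→ (89, 12).  Check: 89²=7921, 55·12²=7920, difference 1.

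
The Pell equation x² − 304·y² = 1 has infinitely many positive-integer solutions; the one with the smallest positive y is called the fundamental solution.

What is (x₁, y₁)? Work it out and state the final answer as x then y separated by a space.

57799 3315

√304 = [17; 2,3,2,1,1,1,1,1,2,3,2,34, …], period ℓ=12 (even) → k=11
k=0  a_k=17  p_k/q_k = 17/1
…
k=2  a_k=3  p_k/q_k = 122/7
k=3  a_k=2  p_k/q_k = 279/16
…
k=6  a_k=1  p_k/q_k = 1081/62
k=7  a_k=1  p_k/q_k = 1761/101
k=8  a_k=1  p_k/q_k = 2842/163
…
k=10  a_k=3  p_k/q_k = 25177/1444
k=11  a_k=2  p_k/q_k = 57799/3315
fundamental: x₁=57799, y₁=3315  (since 3340724401 − 304·10989225 = 1)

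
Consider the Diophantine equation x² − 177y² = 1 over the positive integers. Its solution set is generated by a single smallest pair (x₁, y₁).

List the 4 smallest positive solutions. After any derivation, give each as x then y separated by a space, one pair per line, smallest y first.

62423 4692
7793261857 585777432
972957569736599 73131969270780
121469860743542176897 9130233834994022448

√177 = [13; 3,3,2,8,2,3,3,26, …], period ℓ=8 (even) → k=7
step 0: (13, 1)  from 13·(1,0) + (0,1)
step 1: (40, 3)  from 3·(13,1) + (1,0)
step 2: (133, 10)  from 3·(40,3) + (13,1)
step 3: (306, 23)  from 2·(133,10) + (40,3)
…
step 6: (18985, 1427)  from 3·(5468,411) + (2581,194)
step 7: (62423, 4692)  from 3·(18985,1427) + (5468,411)
→ (62423, 4692).  Check: 62423²=3896630929, 177·4692²=3896630928, difference 1.
(x_2, y_2) = (62423·62423 + 177·4692·4692, 62423·4692 + 4692·62423) = (7793261857, 585777432)
(x_3, y_3) = (62423·7793261857 + 177·4692·585777432, 62423·585777432 + 4692·7793261857) = (972957569736599, 73131969270780)
(x_4, y_4) = (62423·972957569736599 + 177·4692·73131969270780, 62423·73131969270780 + 4692·972957569736599) = (121469860743542176897, 9130233834994022448)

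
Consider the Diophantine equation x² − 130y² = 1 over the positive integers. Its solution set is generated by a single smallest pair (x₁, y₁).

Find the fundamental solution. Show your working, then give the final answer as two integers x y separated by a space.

√130 → a₀=11, period (2,2,22); ℓ=3 odd so k=5
a_0=11:  p_0=11·1+0=11,  q_0=11·0+1=1
…
a_2=2:  p_2=2·23+11=57,  q_2=2·2+1=5
…
a_4=2:  p_4=2·1277+57=2611,  q_4=2·112+5=229
a_5=2:  p_5=2·2611+1277=6499,  q_5=2·229+112=570
→ (6499, 570).  Check: 6499²=42237001, 130·570²=42237000, difference 1.

6499 570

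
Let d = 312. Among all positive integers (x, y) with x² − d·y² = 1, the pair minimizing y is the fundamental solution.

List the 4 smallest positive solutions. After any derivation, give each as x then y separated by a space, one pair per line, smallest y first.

53 3
5617 318
595349 33705
63101377 3572412

√312 → a₀=17, period (1,1,1,34); ℓ=4 even so k=3
k=0  a_k=17  p_k/q_k = 17/1
…
k=2  a_k=1  p_k/q_k = 35/2
k=3  a_k=1  p_k/q_k = 53/3
(x₁, y₁) = (53, 3);  53² − 312·3² = 1 ✓
(53+3√312)^2 = 5617 + 318√312
(53+3√312)^3 = 595349 + 33705√312
(53+3√312)^4 = 63101377 + 3572412√312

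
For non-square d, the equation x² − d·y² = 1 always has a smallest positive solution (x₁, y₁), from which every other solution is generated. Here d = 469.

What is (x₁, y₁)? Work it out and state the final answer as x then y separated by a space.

137215 6336

√469 → a₀=21, period (1,1,1,10,6,10,1,1,1,42); ℓ=10 even so k=9
i=0: a=21 ⇒ p=21, q=1
i=1: a=1 ⇒ p=22, q=1
…
i=4: a=10 ⇒ p=693, q=32
i=5: a=6 ⇒ p=4223, q=195
i=6: a=10 ⇒ p=42923, q=1982
i=7: a=1 ⇒ p=47146, q=2177
i=8: a=1 ⇒ p=90069, q=4159
i=9: a=1 ⇒ p=137215, q=6336
→ (137215, 6336).  Check: 137215²=18827956225, 469·6336²=18827956224, difference 1.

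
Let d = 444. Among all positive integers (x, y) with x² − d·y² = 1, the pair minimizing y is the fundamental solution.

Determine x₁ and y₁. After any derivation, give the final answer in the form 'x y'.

295 14

√444 → a₀=21, period (14,42); ℓ=2 even so k=1
step 0: (21, 1)  from 21·(1,0) + (0,1)
step 1: (295, 14)  from 14·(21,1) + (1,0)
→ (295, 14).  Check: 295²=87025, 444·14²=87024, difference 1.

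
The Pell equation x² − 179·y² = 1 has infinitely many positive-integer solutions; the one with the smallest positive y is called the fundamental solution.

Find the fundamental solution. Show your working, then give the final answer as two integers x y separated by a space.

√179 = [13; 2,1,1,1,3,…,1,2,26, …], period ℓ=14 (even) → k=13
a_0=13:  p_0=13·1+0=13,  q_0=13·0+1=1
a_1=2:  p_1=2·13+1=27,  q_1=2·1+0=2
a_2=1:  p_2=1·27+13=40,  q_2=1·2+1=3
…
a_4=1:  p_4=1·67+40=107,  q_4=1·5+3=8
a_5=3:  p_5=3·107+67=388,  q_5=3·8+5=29
a_6=5:  p_6=5·388+107=2047,  q_6=5·29+8=153
…
a_8=5:  p_8=5·26999+2047=137042,  q_8=5·2018+153=10243
a_9=3:  p_9=3·137042+26999=438125,  q_9=3·10243+2018=32747
a_10=1:  p_10=1·438125+137042=575167,  q_10=1·32747+10243=42990
a_11=1:  p_11=1·575167+438125=1013292,  q_11=1·42990+32747=75737
a_12=1:  p_12=1·1013292+575167=1588459,  q_12=1·75737+42990=118727
a_13=2:  p_13=2·1588459+1013292=4190210,  q_13=2·118727+75737=313191
→ (4190210, 313191).  Check: 4190210²=17557859844100, 179·313191²=17557859844099, difference 1.

4190210 313191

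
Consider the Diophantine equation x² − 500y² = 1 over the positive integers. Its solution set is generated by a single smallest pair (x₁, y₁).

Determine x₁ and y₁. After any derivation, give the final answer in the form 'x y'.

√500 → a₀=22, period (2,1,3,2,1,…,1,2,44); ℓ=14 even so k=13
step 0: (22, 1)  from 22·(1,0) + (0,1)
…
step 2: (67, 3)  from 1·(45,2) + (22,1)
step 3: (246, 11)  from 3·(67,3) + (45,2)
step 4: (559, 25)  from 2·(246,11) + (67,3)
step 5: (805, 36)  from 1·(559,25) + (246,11)
step 6: (1364, 61)  from 1·(805,36) + (559,25)
step 7: (14445, 646)  from 10·(1364,61) + (805,36)
step 8: (15809, 707)  from 1·(14445,646) + (1364,61)
…
step 10: (76317, 3413)  from 2·(30254,1353) + (15809,707)
step 11: (259205, 11592)  from 3·(76317,3413) + (30254,1353)
step 12: (335522, 15005)  from 1·(259205,11592) + (76317,3413)
step 13: (930249, 41602)  from 2·(335522,15005) + (259205,11592)
→ (930249, 41602).  Check: 930249²=865363202001, 500·41602²=865363202000, difference 1.

930249 41602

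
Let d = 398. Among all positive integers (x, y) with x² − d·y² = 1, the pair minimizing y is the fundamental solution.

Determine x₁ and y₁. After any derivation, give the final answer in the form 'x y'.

d=398: √d = [19; 1,18,1,38] (ℓ=4, even), read p_3/q_3
i=0: a=19 ⇒ p=19, q=1
i=1: a=1 ⇒ p=20, q=1
i=2: a=18 ⇒ p=379, q=19
i=3: a=1 ⇒ p=399, q=20
→ (399, 20).  Check: 399²=159201, 398·20²=159200, difference 1.

399 20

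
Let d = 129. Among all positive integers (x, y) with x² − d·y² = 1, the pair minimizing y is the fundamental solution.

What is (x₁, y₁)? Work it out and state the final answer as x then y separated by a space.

16855 1484

√129 = [11; 2,1,3,1,6,1,3,1,2,22, …], period ℓ=10 (even) → k=9
a_0=11:  p_0=11·1+0=11,  q_0=11·0+1=1
a_1=2:  p_1=2·11+1=23,  q_1=2·1+0=2
…
a_5=6:  p_5=6·159+125=1079,  q_5=6·14+11=95
…
a_8=1:  p_8=1·4793+1238=6031,  q_8=1·422+109=531
a_9=2:  p_9=2·6031+4793=16855,  q_9=2·531+422=1484
→ (16855, 1484).  Check: 16855²=284091025, 129·1484²=284091024, difference 1.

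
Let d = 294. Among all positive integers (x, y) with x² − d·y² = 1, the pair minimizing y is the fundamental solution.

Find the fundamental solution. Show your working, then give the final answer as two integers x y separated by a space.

4801 280

√294 → a₀=17, period (6,1,4,1,6,34); ℓ=6 even so k=5
i=0: a=17 ⇒ p=17, q=1
…
i=4: a=1 ⇒ p=703, q=41
i=5: a=6 ⇒ p=4801, q=280
→ (4801, 280).  Check: 4801²=23049601, 294·280²=23049600, difference 1.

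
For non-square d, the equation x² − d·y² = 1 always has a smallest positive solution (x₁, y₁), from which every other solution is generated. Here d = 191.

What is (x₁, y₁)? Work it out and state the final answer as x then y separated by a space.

8994000 650783

[13; 1,4,1,1,3,…,4,1,26] for √191; ℓ=16 ⇒ convergent index 15
a_0=13:  p_0=13·1+0=13,  q_0=13·0+1=1
…
a_8=13:  p_8=13·2999+1230=40217,  q_8=13·217+89=2910
a_9=2:  p_9=2·40217+2999=83433,  q_9=2·2910+217=6037
…
a_11=3:  p_11=3·207083+83433=704682,  q_11=3·14984+6037=50989
…
a_14=4:  p_14=4·1616447+911765=7377553,  q_14=4·116962+65973=533821
a_15=1:  p_15=1·7377553+1616447=8994000,  q_15=1·533821+116962=650783
fundamental: x₁=8994000, y₁=650783  (since 80892036000000 − 191·423518513089 = 1)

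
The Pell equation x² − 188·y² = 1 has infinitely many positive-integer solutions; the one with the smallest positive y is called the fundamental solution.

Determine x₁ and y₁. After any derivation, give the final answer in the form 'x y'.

4607 336

[13; 1,2,2,6,2,2,1,26] for √188; ℓ=8 ⇒ convergent index 7
k=0  a_k=13  p_k/q_k = 13/1
…
k=2  a_k=2  p_k/q_k = 41/3
…
k=6  a_k=2  p_k/q_k = 3277/239
k=7  a_k=1  p_k/q_k = 4607/336
(x₁, y₁) = (4607, 336);  4607² − 188·336² = 1 ✓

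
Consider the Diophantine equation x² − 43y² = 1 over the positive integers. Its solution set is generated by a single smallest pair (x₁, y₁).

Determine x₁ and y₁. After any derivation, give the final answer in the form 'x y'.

3482 531

[6; 1,1,3,1,5,1,3,1,1,12] for √43; ℓ=10 ⇒ convergent index 9
step 0: (6, 1)  from 6·(1,0) + (0,1)
step 1: (7, 1)  from 1·(6,1) + (1,0)
step 2: (13, 2)  from 1·(7,1) + (6,1)
step 3: (46, 7)  from 3·(13,2) + (7,1)
step 4: (59, 9)  from 1·(46,7) + (13,2)
step 5: (341, 52)  from 5·(59,9) + (46,7)
…
step 7: (1541, 235)  from 3·(400,61) + (341,52)
step 8: (1941, 296)  from 1·(1541,235) + (400,61)
step 9: (3482, 531)  from 1·(1941,296) + (1541,235)
→ (3482, 531).  Check: 3482²=12124324, 43·531²=12124323, difference 1.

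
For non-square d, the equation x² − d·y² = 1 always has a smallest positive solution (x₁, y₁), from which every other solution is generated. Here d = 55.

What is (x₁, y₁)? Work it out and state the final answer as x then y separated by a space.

d=55: √d = [7; 2,2,2,14] (ℓ=4, even), read p_3/q_3
a_0=7:  p_0=7·1+0=7,  q_0=7·0+1=1
…
a_2=2:  p_2=2·15+7=37,  q_2=2·2+1=5
a_3=2:  p_3=2·37+15=89,  q_3=2·5+2=12
→ (89, 12).  Check: 89²=7921, 55·12²=7920, difference 1.

89 12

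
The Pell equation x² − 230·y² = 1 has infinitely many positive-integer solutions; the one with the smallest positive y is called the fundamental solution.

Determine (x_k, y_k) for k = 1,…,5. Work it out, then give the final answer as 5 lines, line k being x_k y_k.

√230 → a₀=15, period (6,30); ℓ=2 even so k=1
k=0  a_k=15  p_k/q_k = 15/1
k=1  a_k=6  p_k/q_k = 91/6
fundamental: x₁=91, y₁=6  (since 8281 − 230·36 = 1)
(x_2, y_2) = (91·91 + 230·6·6, 91·6 + 6·91) = (16561, 1092)
(x_3, y_3) = (91·16561 + 230·6·1092, 91·1092 + 6·16561) = (3014011, 198738)
(x_4, y_4) = (91·3014011 + 230·6·198738, 91·198738 + 6·3014011) = (548533441, 36169224)
(x_5, y_5) = (91·548533441 + 230·6·36169224, 91·36169224 + 6·548533441) = (99830072251, 6582600030)

91 6
16561 1092
3014011 198738
548533441 36169224
99830072251 6582600030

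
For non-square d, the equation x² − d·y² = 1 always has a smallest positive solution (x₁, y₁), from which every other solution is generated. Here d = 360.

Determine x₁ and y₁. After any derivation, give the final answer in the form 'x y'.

[18; 1,36] for √360; ℓ=2 ⇒ convergent index 1
step 0: (18, 1)  from 18·(1,0) + (0,1)
step 1: (19, 1)  from 1·(18,1) + (1,0)
fundamental: x₁=19, y₁=1  (since 361 − 360·1 = 1)

19 1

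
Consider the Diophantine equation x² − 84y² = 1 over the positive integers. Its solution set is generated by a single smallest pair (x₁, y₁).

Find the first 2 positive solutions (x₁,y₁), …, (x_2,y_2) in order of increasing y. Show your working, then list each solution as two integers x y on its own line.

55 6
6049 660

√84 → a₀=9, period (6,18); ℓ=2 even so k=1
step 0: (9, 1)  from 9·(1,0) + (0,1)
step 1: (55, 6)  from 6·(9,1) + (1,0)
fundamental: x₁=55, y₁=6  (since 3025 − 84·36 = 1)
k=2:  x_2 = 55·55+84·6·6 = 6049,  y_2 = 55·6+6·55 = 660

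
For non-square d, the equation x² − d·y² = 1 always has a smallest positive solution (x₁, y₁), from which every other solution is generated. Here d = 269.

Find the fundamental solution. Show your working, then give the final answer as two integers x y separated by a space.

d=269: √d = [16; 2,2,32] (ℓ=3, odd), read p_5/q_5
a_0=16:  p_0=16·1+0=16,  q_0=16·0+1=1
…
a_3=32:  p_3=32·82+33=2657,  q_3=32·5+2=162
a_4=2:  p_4=2·2657+82=5396,  q_4=2·162+5=329
a_5=2:  p_5=2·5396+2657=13449,  q_5=2·329+162=820
fundamental: x₁=13449, y₁=820  (since 180875601 − 269·672400 = 1)

13449 820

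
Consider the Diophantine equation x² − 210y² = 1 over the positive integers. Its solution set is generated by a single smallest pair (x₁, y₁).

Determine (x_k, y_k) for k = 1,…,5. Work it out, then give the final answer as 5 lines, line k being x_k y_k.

29 2
1681 116
97469 6726
5651521 389992
327690749 22612810

[14; 2,28] for √210; ℓ=2 ⇒ convergent index 1
a_0=14:  p_0=14·1+0=14,  q_0=14·0+1=1
a_1=2:  p_1=2·14+1=29,  q_1=2·1+0=2
fundamental: x₁=29, y₁=2  (since 841 − 210·4 = 1)
n=2: (29,2)∘(29,2) = (29·29+210·2·2, 29·2+2·29) = (1681,116)
n=3: (1681,116)∘(29,2) = (29·1681+210·2·116, 29·116+2·1681) = (97469,6726)
n=4: (97469,6726)∘(29,2) = (29·97469+210·2·6726, 29·6726+2·97469) = (5651521,389992)
n=5: (5651521,389992)∘(29,2) = (29·5651521+210·2·389992, 29·389992+2·5651521) = (327690749,22612810)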